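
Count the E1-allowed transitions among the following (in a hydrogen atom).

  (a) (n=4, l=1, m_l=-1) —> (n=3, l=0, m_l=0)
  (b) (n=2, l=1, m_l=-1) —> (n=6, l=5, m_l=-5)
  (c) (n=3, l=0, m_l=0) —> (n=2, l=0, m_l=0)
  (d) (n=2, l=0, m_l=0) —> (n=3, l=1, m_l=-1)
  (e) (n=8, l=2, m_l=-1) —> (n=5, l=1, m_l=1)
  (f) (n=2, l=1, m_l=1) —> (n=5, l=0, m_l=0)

(a) allowed
(b) forbidden — Δl = +4 (E1 requires Δl = ±1); Δm_l = -4 (E1 requires Δm_l = 0, ±1)
(c) forbidden — Δl = +0 (E1 requires Δl = ±1)
(d) allowed
(e) forbidden — Δm_l = +2 (E1 requires Δm_l = 0, ±1)
(f) allowed
Total allowed: 3 of 6.

3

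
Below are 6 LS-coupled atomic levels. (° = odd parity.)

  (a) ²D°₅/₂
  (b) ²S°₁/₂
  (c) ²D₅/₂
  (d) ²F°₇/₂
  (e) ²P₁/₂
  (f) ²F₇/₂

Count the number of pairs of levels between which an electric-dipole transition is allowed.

5

(a)–(b): forbidden (parity, ΔL, ΔJ).
(a)–(c): allowed.
(a)–(d): forbidden (parity).
(a)–(e): forbidden (ΔJ).
(a)–(f): allowed.
(b)–(c): forbidden (ΔL, ΔJ).
(b)–(d): forbidden (parity, ΔL, ΔJ).
(b)–(e): allowed.
(b)–(f): forbidden (ΔL, ΔJ).
(c)–(d): allowed.
(c)–(e): forbidden (parity, ΔJ).
(c)–(f): forbidden (parity).
(d)–(e): forbidden (ΔL, ΔJ).
(d)–(f): allowed.
(e)–(f): forbidden (parity, ΔL, ΔJ).
Allowed pairs: 5 of 15.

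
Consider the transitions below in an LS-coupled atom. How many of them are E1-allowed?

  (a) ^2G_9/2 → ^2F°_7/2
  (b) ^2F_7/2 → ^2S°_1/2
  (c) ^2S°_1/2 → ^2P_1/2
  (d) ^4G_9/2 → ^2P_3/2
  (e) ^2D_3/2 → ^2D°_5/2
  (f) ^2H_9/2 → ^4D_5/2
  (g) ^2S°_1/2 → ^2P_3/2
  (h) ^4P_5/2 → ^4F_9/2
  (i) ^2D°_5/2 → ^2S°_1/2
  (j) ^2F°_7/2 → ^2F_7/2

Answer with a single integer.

5

(a) allowed
(b) forbidden (ΔL, ΔJ fail)
(c) allowed
(d) forbidden (parity, ΔS, ΔL, ΔJ fail)
(e) allowed
(f) forbidden (parity, ΔS, ΔL, ΔJ fail)
(g) allowed
(h) forbidden (parity, ΔL, ΔJ fail)
(i) forbidden (parity, ΔL, ΔJ fail)
(j) allowed
Total allowed: 5 of 10.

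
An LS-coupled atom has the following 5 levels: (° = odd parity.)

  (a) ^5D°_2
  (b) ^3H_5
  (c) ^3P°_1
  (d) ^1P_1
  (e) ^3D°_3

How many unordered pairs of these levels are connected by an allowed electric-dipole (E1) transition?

0

(a)–(b): forbidden (ΔS, ΔL, ΔJ).
(a)–(c): forbidden (parity, ΔS).
(a)–(d): forbidden (ΔS).
(a)–(e): forbidden (parity, ΔS).
(b)–(c): forbidden (ΔL, ΔJ).
(b)–(d): forbidden (parity, ΔS, ΔL, ΔJ).
(b)–(e): forbidden (ΔL, ΔJ).
(c)–(d): forbidden (ΔS).
(c)–(e): forbidden (parity, ΔJ).
(d)–(e): forbidden (ΔS, ΔJ).
Allowed pairs: 0 of 10.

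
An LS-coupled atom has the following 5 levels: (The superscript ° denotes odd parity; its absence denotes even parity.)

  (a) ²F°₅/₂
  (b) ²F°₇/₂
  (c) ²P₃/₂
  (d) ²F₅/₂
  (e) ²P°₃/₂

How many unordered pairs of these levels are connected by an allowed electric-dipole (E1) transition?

3

(a)–(b): forbidden (parity).
(a)–(c): forbidden (ΔL).
(a)–(d): allowed.
(a)–(e): forbidden (parity, ΔL).
(b)–(c): forbidden (ΔL, ΔJ).
(b)–(d): allowed.
(b)–(e): forbidden (parity, ΔL, ΔJ).
(c)–(d): forbidden (parity, ΔL).
(c)–(e): allowed.
(d)–(e): forbidden (ΔL).
Allowed pairs: 3 of 10.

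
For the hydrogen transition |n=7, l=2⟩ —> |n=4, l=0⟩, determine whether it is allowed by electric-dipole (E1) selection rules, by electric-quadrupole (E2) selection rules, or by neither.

Δl = 0 − 2 = -2; l_i + l_f = 2.
E1 (Δl = ±1): not satisfied.
E2 (Δl = 0,±2, l_i+l_f ≥ 2): satisfied.

E2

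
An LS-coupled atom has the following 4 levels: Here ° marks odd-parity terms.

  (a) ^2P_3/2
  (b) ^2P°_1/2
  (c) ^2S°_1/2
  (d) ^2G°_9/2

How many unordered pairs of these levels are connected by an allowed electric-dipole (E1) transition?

(a)–(b): allowed.
(a)–(c): allowed.
(a)–(d): forbidden (ΔL, ΔJ).
(b)–(c): forbidden (parity).
(b)–(d): forbidden (parity, ΔL, ΔJ).
(c)–(d): forbidden (parity, ΔL, ΔJ).
Allowed pairs: 2 of 6.

2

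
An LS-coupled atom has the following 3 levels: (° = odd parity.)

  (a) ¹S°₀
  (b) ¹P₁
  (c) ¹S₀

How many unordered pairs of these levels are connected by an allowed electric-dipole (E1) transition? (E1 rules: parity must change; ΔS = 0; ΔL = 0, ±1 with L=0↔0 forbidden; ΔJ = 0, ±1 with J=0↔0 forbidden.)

(a)–(b): allowed.
(a)–(c): forbidden (ΔL, ΔJ).
(b)–(c): forbidden (parity).
Allowed pairs: 1 of 3.

1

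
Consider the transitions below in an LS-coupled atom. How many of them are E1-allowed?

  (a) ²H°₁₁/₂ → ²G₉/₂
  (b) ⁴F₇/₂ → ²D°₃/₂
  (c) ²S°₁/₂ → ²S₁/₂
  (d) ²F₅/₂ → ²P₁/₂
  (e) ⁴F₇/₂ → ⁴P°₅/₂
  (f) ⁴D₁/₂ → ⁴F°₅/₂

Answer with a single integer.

1

(a) allowed
(b) forbidden (ΔS, ΔJ fail)
(c) forbidden (ΔL fails)
(d) forbidden (parity, ΔL, ΔJ fail)
(e) forbidden (ΔL fails)
(f) forbidden (ΔJ fails)
Total allowed: 1 of 6.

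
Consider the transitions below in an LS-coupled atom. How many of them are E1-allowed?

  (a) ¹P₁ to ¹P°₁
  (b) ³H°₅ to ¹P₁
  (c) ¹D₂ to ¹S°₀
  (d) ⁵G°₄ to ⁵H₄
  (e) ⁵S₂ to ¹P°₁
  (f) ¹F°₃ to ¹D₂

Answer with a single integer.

(a) allowed
(b) forbidden (ΔS, ΔL, ΔJ fail)
(c) forbidden (ΔL, ΔJ fail)
(d) allowed
(e) forbidden (ΔS fails)
(f) allowed
Total allowed: 3 of 6.

3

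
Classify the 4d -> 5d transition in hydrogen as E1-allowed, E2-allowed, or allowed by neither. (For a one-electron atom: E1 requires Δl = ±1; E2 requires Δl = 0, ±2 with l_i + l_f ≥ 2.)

Δl = 2 − 2 = +0; l_i + l_f = 4.
E1 (Δl = ±1): not satisfied.
E2 (Δl = 0,±2, l_i+l_f ≥ 2): satisfied.

E2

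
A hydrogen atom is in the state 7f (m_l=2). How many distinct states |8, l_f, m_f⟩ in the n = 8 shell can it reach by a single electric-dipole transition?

E1 requires Δl = ±1, so l_f ∈ {2, 4}; with 0 ≤ l_f ≤ n_f−1 = 7, the allowed l_f values are {2, 4}.
For l_f = 2: m_f ∈ {m_i−1, m_i, m_i+1} ∩ [−2, 2] = {1, 2} → 2 states.
For l_f = 4: m_f ∈ {m_i−1, m_i, m_i+1} ∩ [−4, 4] = {1, 2, 3} → 3 states.
Total: 5.

5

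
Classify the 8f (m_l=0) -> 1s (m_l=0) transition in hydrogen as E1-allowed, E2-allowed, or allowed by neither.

Δl = 0 − 3 = -3; l_i + l_f = 3.
Δm_l = +0.
E1 (Δl = ±1, |Δm_l| ≤ 1): not satisfied.
E2 (Δl = 0,±2, l_i+l_f ≥ 2, |Δm_l| ≤ 2): not satisfied.

neither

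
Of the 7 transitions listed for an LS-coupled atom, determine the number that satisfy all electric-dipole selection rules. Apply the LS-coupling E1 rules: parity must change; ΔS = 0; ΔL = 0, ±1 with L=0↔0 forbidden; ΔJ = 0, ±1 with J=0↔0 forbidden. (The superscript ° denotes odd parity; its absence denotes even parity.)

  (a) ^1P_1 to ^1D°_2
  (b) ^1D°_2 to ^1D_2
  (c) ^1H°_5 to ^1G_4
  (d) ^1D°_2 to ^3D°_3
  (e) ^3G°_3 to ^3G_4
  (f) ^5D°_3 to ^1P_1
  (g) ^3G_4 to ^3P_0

(a) allowed
(b) allowed
(c) allowed
(d) forbidden (parity, ΔS fail)
(e) allowed
(f) forbidden (ΔS, ΔJ fail)
(g) forbidden (parity, ΔL, ΔJ fail)
Total allowed: 4 of 7.

4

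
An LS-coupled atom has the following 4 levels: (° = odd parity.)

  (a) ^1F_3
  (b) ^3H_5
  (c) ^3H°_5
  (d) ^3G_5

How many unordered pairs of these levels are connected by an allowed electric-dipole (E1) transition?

2

(a)–(b): forbidden (parity, ΔS, ΔL, ΔJ).
(a)–(c): forbidden (ΔS, ΔL, ΔJ).
(a)–(d): forbidden (parity, ΔS, ΔJ).
(b)–(c): allowed.
(b)–(d): forbidden (parity).
(c)–(d): allowed.
Allowed pairs: 2 of 6.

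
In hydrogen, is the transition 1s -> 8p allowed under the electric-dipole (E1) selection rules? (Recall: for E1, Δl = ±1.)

Initial l = 0, final l = 1, so Δl = +1. E1 requires Δl = ±1: ✓.
All E1 selection rules are satisfied.

allowed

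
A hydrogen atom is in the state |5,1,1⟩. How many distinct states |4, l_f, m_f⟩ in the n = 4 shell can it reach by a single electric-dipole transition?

4

E1 requires Δl = ±1, so l_f ∈ {0, 2}; with 0 ≤ l_f ≤ n_f−1 = 3, the allowed l_f values are {0, 2}.
For l_f = 0: m_f ∈ {m_i−1, m_i, m_i+1} ∩ [−0, 0] = {0} → 1 state.
For l_f = 2: m_f ∈ {m_i−1, m_i, m_i+1} ∩ [−2, 2] = {0, 1, 2} → 3 states.
Total: 4.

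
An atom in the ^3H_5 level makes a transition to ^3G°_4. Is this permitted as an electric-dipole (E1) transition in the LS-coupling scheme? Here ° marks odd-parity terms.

Reading off the term symbols: S 1→1, L 5→4, J 5→4, parity even→odd.
ΔS = 0: S: 1 → 1 — ok.
Parity must change: even → odd — ok.
ΔL = 0, ±1 (not L=0↔0): L: 5 → 4, ΔL = -1 — ok.
ΔJ = 0, ±1 (not J=0↔0): J: 5 → 4, ΔJ = -1 — ok.
All four E1 rules are satisfied.

allowed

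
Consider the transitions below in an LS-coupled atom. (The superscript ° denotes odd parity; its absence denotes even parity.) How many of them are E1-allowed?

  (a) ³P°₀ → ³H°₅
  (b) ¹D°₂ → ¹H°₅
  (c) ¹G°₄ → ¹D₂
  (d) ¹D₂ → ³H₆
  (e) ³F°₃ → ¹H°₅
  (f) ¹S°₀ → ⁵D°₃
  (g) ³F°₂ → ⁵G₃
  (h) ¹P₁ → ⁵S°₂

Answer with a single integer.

0

(a) forbidden (parity, ΔL, ΔJ fail)
(b) forbidden (parity, ΔL, ΔJ fail)
(c) forbidden (ΔL, ΔJ fail)
(d) forbidden (parity, ΔS, ΔL, ΔJ fail)
(e) forbidden (parity, ΔS, ΔL, ΔJ fail)
(f) forbidden (parity, ΔS, ΔL, ΔJ fail)
(g) forbidden (ΔS fails)
(h) forbidden (ΔS fails)
Total allowed: 0 of 8.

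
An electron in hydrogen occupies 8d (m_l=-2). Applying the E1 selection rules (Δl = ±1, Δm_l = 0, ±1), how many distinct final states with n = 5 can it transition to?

E1 requires Δl = ±1, so l_f ∈ {1, 3}; with 0 ≤ l_f ≤ n_f−1 = 4, the allowed l_f values are {1, 3}.
For l_f = 1: m_f ∈ {m_i−1, m_i, m_i+1} ∩ [−1, 1] = {-1} → 1 state.
For l_f = 3: m_f ∈ {m_i−1, m_i, m_i+1} ∩ [−3, 3] = {-3, -2, -1} → 3 states.
Total: 4.

4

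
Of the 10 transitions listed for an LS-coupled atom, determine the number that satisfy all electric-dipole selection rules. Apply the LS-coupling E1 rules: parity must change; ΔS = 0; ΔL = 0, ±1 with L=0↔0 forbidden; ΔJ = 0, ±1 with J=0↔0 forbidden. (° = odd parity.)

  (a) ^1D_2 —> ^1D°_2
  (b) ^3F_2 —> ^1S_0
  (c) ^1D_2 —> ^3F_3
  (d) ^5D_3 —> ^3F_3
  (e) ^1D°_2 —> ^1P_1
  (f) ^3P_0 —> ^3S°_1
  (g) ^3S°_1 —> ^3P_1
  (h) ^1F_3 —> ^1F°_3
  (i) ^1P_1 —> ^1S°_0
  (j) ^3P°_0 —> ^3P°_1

(a) allowed
(b) forbidden (parity, ΔS, ΔL, ΔJ fail)
(c) forbidden (parity, ΔS fail)
(d) forbidden (parity, ΔS fail)
(e) allowed
(f) allowed
(g) allowed
(h) allowed
(i) allowed
(j) forbidden (parity fails)
Total allowed: 6 of 10.

6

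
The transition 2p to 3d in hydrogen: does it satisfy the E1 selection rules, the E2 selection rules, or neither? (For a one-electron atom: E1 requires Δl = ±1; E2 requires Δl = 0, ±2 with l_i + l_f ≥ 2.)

Δl = 2 − 1 = +1; l_i + l_f = 3.
E1 (Δl = ±1): satisfied.
E2 (Δl = 0,±2, l_i+l_f ≥ 2): not satisfied.

E1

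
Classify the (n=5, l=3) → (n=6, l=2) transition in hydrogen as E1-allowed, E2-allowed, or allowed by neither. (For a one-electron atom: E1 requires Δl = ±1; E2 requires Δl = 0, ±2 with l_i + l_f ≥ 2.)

E1

Δl = 2 − 3 = -1; l_i + l_f = 5.
E1 (Δl = ±1): satisfied.
E2 (Δl = 0,±2, l_i+l_f ≥ 2): not satisfied.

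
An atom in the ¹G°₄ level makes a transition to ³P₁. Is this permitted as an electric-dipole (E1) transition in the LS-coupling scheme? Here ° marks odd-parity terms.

Parity must change: odd → even — passes.
ΔS = 0: S: 0 → 1 — fails.
ΔL = 0, ±1 (not L=0↔0): L: 4 → 1, ΔL = -3 — fails.
ΔJ = 0, ±1 (not J=0↔0): J: 4 → 1, ΔJ = -3 — fails.
Rule(s) violated: ΔS, ΔL, ΔJ.

forbidden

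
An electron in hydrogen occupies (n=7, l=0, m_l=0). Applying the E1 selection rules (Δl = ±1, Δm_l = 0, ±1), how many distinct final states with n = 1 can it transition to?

0

E1 requires l_f ∈ {-1, 1}, but neither lies in [0, 0], so no final state is reachable.
Total: 0.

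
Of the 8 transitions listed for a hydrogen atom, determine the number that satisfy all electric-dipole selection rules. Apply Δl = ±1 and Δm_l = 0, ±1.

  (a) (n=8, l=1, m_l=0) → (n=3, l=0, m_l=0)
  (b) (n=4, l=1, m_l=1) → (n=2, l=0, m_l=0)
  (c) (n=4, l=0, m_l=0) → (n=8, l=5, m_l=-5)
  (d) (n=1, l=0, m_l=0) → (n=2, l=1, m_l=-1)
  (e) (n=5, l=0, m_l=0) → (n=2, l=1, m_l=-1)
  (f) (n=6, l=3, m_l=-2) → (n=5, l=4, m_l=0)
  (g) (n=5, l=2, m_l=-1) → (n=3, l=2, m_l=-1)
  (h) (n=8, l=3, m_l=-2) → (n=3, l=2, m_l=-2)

5

(a) allowed
(b) allowed
(c) forbidden — Δl = +5 (E1 requires Δl = ±1); Δm_l = -5 (E1 requires Δm_l = 0, ±1)
(d) allowed
(e) allowed
(f) forbidden — Δm_l = +2 (E1 requires Δm_l = 0, ±1)
(g) forbidden — Δl = +0 (E1 requires Δl = ±1)
(h) allowed
Total allowed: 5 of 8.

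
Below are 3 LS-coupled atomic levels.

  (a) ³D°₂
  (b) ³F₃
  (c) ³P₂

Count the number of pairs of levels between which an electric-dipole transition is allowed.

2

(a)–(b): allowed.
(a)–(c): allowed.
(b)–(c): forbidden (parity, ΔL).
Allowed pairs: 2 of 3.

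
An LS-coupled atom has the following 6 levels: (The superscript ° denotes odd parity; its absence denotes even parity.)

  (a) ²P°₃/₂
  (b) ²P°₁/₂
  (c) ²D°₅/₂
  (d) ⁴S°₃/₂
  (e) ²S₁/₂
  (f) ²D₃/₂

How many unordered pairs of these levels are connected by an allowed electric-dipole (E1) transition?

(a)–(b): forbidden (parity).
(a)–(c): forbidden (parity).
(a)–(d): forbidden (parity, ΔS).
(a)–(e): allowed.
(a)–(f): allowed.
(b)–(c): forbidden (parity, ΔJ).
(b)–(d): forbidden (parity, ΔS).
(b)–(e): allowed.
(b)–(f): allowed.
(c)–(d): forbidden (parity, ΔS, ΔL).
(c)–(e): forbidden (ΔL, ΔJ).
(c)–(f): allowed.
(d)–(e): forbidden (ΔS, ΔL).
(d)–(f): forbidden (ΔS, ΔL).
(e)–(f): forbidden (parity, ΔL).
Allowed pairs: 5 of 15.

5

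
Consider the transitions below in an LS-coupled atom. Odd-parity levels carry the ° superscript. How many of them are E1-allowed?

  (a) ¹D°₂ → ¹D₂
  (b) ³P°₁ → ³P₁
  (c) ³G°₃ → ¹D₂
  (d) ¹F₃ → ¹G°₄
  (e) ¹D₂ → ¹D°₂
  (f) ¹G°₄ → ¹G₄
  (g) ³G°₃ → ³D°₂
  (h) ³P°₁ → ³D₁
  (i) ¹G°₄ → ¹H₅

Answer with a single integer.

(a) allowed
(b) allowed
(c) forbidden (ΔS, ΔL fail)
(d) allowed
(e) allowed
(f) allowed
(g) forbidden (parity, ΔL fail)
(h) allowed
(i) allowed
Total allowed: 7 of 9.

7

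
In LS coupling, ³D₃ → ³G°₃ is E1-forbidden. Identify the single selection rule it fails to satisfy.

Initial level: S=1, L=2, J=3, parity even. Final level: S=1, L=4, J=3, parity odd.
ΔL = 0, ±1 (not L=0↔0): L: 2 → 4, ΔL = +2 — ✗.
Parity must change: even → odd — ✓.
ΔJ = 0, ±1 (not J=0↔0): J: 3 → 3, ΔJ = +0 — ✓.
ΔS = 0: S: 1 → 1 — ✓.

the ΔL = 0, ±1 rule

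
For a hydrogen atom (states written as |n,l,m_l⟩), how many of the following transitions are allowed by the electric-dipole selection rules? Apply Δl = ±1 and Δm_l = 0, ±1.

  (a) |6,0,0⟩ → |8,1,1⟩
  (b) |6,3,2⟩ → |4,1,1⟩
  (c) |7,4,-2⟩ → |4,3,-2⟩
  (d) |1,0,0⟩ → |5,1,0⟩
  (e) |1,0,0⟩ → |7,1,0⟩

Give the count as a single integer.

(a) allowed
(b) forbidden — Δl = -2 (E1 requires Δl = ±1)
(c) allowed
(d) allowed
(e) allowed
Total allowed: 4 of 5.

4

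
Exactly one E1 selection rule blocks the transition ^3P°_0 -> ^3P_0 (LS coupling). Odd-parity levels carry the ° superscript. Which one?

the J=0 ↔ J=0 exclusion

Parity must change: odd → even — passes.
ΔS = 0: S: 1 → 1 — passes.
ΔL = 0, ±1 (not L=0↔0): L: 1 → 1, ΔL = +0 — passes.
ΔJ = 0, ±1 (not J=0↔0): J: 0 → 0, ΔJ = +0 — fails.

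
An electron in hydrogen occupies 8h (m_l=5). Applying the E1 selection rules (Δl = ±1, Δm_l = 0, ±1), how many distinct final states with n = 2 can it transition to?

E1 requires l_f ∈ {4, 6}, but neither lies in [0, 1], so no final state is reachable.
Total: 0.

0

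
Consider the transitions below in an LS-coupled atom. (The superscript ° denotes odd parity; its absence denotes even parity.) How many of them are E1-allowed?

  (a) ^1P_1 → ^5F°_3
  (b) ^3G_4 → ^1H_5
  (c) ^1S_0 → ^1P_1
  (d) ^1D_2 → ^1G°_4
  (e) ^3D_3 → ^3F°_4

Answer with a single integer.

1

(a) forbidden (ΔS, ΔL, ΔJ fail)
(b) forbidden (parity, ΔS fail)
(c) forbidden (parity fails)
(d) forbidden (ΔL, ΔJ fail)
(e) allowed
Total allowed: 1 of 5.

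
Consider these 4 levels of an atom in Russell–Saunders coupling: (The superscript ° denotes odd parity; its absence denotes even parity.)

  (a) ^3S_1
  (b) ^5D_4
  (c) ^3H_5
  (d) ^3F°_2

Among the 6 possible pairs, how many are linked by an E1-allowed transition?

0

(a)–(b): forbidden (parity, ΔS, ΔL, ΔJ).
(a)–(c): forbidden (parity, ΔL, ΔJ).
(a)–(d): forbidden (ΔL).
(b)–(c): forbidden (parity, ΔS, ΔL).
(b)–(d): forbidden (ΔS, ΔJ).
(c)–(d): forbidden (ΔL, ΔJ).
Allowed pairs: 0 of 6.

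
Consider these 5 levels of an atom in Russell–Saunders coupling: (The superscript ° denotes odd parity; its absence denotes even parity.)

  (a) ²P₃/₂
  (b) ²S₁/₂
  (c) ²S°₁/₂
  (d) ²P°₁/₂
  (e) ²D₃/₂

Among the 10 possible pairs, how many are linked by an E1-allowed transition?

(a)–(b): forbidden (parity).
(a)–(c): allowed.
(a)–(d): allowed.
(a)–(e): forbidden (parity).
(b)–(c): forbidden (ΔL).
(b)–(d): allowed.
(b)–(e): forbidden (parity, ΔL).
(c)–(d): forbidden (parity).
(c)–(e): forbidden (ΔL).
(d)–(e): allowed.
Allowed pairs: 4 of 10.

4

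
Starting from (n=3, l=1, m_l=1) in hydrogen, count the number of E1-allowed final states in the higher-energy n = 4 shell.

E1 requires Δl = ±1, so l_f ∈ {0, 2}; with 0 ≤ l_f ≤ n_f−1 = 3, the allowed l_f values are {0, 2}.
For l_f = 0: m_f ∈ {m_i−1, m_i, m_i+1} ∩ [−0, 0] = {0} → 1 state.
For l_f = 2: m_f ∈ {m_i−1, m_i, m_i+1} ∩ [−2, 2] = {0, 1, 2} → 3 states.
Total: 4.

4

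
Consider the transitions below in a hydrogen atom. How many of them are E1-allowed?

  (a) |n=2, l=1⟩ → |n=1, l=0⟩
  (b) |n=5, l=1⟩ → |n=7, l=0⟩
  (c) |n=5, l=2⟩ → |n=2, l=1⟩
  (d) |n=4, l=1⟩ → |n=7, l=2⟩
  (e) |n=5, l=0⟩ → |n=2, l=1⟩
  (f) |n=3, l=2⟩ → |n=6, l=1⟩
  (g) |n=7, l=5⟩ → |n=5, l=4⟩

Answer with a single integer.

7

(a) allowed
(b) allowed
(c) allowed
(d) allowed
(e) allowed
(f) allowed
(g) allowed
Total allowed: 7 of 7.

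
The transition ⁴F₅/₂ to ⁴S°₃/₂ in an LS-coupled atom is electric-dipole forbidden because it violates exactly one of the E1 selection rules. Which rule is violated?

Parity must change: even → odd — satisfied.
ΔS = 0: S: 3/2 → 3/2 — satisfied.
ΔL = 0, ±1 (not L=0↔0): L: 3 → 0, ΔL = -3 — violated.
ΔJ = 0, ±1 (not J=0↔0): J: 5/2 → 3/2, ΔJ = -1 — satisfied.

the ΔL = 0, ±1 rule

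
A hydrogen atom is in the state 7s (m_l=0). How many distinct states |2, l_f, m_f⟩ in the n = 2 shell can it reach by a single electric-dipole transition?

3

E1 requires Δl = ±1, so l_f ∈ {-1, 1}; with 0 ≤ l_f ≤ n_f−1 = 1, the allowed l_f values are {1}.
For l_f = 1: m_f ∈ {m_i−1, m_i, m_i+1} ∩ [−1, 1] = {-1, 0, 1} → 3 states.
Total: 3.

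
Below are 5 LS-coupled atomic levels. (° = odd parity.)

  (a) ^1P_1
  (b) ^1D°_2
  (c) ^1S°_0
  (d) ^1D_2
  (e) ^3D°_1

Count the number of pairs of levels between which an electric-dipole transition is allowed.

3

(a)–(b): allowed.
(a)–(c): allowed.
(a)–(d): forbidden (parity).
(a)–(e): forbidden (ΔS).
(b)–(c): forbidden (parity, ΔL, ΔJ).
(b)–(d): allowed.
(b)–(e): forbidden (parity, ΔS).
(c)–(d): forbidden (ΔL, ΔJ).
(c)–(e): forbidden (parity, ΔS, ΔL).
(d)–(e): forbidden (ΔS).
Allowed pairs: 3 of 10.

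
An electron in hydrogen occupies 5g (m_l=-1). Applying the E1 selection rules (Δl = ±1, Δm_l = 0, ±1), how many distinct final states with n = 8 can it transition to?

6

E1 requires Δl = ±1, so l_f ∈ {3, 5}; with 0 ≤ l_f ≤ n_f−1 = 7, the allowed l_f values are {3, 5}.
For l_f = 3: m_f ∈ {m_i−1, m_i, m_i+1} ∩ [−3, 3] = {-2, -1, 0} → 3 states.
For l_f = 5: m_f ∈ {m_i−1, m_i, m_i+1} ∩ [−5, 5] = {-2, -1, 0} → 3 states.
Total: 6.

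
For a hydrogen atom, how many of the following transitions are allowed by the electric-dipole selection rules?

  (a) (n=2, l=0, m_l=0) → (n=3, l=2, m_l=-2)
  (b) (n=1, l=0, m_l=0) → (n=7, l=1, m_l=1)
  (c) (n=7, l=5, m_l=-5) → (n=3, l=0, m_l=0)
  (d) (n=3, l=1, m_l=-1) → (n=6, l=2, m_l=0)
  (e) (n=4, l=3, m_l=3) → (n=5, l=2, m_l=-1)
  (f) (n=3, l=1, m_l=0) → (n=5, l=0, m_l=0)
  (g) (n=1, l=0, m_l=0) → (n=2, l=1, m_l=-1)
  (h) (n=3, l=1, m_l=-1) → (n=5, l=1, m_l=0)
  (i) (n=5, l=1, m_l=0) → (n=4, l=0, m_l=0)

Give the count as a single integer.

5

(a) forbidden — Δl = +2 (E1 requires Δl = ±1); Δm_l = -2 (E1 requires Δm_l = 0, ±1)
(b) allowed
(c) forbidden — Δl = -5 (E1 requires Δl = ±1); Δm_l = +5 (E1 requires Δm_l = 0, ±1)
(d) allowed
(e) forbidden — Δm_l = -4 (E1 requires Δm_l = 0, ±1)
(f) allowed
(g) allowed
(h) forbidden — Δl = +0 (E1 requires Δl = ±1)
(i) allowed
Total allowed: 5 of 9.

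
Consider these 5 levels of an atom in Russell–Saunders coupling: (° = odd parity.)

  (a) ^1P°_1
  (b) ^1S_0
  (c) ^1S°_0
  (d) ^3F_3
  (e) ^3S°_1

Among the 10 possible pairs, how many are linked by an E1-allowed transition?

(a)–(b): allowed.
(a)–(c): forbidden (parity).
(a)–(d): forbidden (ΔS, ΔL, ΔJ).
(a)–(e): forbidden (parity, ΔS).
(b)–(c): forbidden (ΔL, ΔJ).
(b)–(d): forbidden (parity, ΔS, ΔL, ΔJ).
(b)–(e): forbidden (ΔS, ΔL).
(c)–(d): forbidden (ΔS, ΔL, ΔJ).
(c)–(e): forbidden (parity, ΔS, ΔL).
(d)–(e): forbidden (ΔL, ΔJ).
Allowed pairs: 1 of 10.

1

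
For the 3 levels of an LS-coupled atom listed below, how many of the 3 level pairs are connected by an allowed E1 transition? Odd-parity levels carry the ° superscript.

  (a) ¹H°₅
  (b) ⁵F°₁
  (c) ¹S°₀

0

(a)–(b): forbidden (parity, ΔS, ΔL, ΔJ).
(a)–(c): forbidden (parity, ΔL, ΔJ).
(b)–(c): forbidden (parity, ΔS, ΔL).
Allowed pairs: 0 of 3.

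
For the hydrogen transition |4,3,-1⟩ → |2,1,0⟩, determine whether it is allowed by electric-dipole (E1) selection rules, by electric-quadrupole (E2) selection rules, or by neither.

E2

Δl = 1 − 3 = -2; l_i + l_f = 4.
Δm_l = +1.
E1 (Δl = ±1, |Δm_l| ≤ 1): not satisfied.
E2 (Δl = 0,±2, l_i+l_f ≥ 2, |Δm_l| ≤ 2): satisfied.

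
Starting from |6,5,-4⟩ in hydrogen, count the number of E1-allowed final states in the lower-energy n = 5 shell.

E1 requires Δl = ±1, so l_f ∈ {4, 6}; with 0 ≤ l_f ≤ n_f−1 = 4, the allowed l_f values are {4}.
For l_f = 4: m_f ∈ {m_i−1, m_i, m_i+1} ∩ [−4, 4] = {-4, -3} → 2 states.
Total: 2.

2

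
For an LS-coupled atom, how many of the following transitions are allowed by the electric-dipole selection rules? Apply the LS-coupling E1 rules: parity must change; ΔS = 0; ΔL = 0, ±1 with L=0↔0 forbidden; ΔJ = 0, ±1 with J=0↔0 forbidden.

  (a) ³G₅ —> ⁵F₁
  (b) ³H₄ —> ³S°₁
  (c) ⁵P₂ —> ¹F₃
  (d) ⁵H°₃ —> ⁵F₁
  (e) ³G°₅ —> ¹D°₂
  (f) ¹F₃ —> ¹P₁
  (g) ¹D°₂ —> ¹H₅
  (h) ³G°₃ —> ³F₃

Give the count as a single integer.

(a) forbidden (parity, ΔS, ΔJ fail)
(b) forbidden (ΔL, ΔJ fail)
(c) forbidden (parity, ΔS, ΔL fail)
(d) forbidden (ΔL, ΔJ fail)
(e) forbidden (parity, ΔS, ΔL, ΔJ fail)
(f) forbidden (parity, ΔL, ΔJ fail)
(g) forbidden (ΔL, ΔJ fail)
(h) allowed
Total allowed: 1 of 8.

1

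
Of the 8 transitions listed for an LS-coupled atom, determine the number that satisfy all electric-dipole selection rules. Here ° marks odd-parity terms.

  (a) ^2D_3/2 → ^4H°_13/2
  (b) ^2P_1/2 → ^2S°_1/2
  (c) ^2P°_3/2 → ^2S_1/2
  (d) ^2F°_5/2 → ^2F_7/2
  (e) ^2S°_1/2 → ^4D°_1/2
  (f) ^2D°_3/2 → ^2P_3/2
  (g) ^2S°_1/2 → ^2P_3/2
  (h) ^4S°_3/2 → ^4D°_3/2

(a) forbidden (ΔS, ΔL, ΔJ fail)
(b) allowed
(c) allowed
(d) allowed
(e) forbidden (parity, ΔS, ΔL fail)
(f) allowed
(g) allowed
(h) forbidden (parity, ΔL fail)
Total allowed: 5 of 8.

5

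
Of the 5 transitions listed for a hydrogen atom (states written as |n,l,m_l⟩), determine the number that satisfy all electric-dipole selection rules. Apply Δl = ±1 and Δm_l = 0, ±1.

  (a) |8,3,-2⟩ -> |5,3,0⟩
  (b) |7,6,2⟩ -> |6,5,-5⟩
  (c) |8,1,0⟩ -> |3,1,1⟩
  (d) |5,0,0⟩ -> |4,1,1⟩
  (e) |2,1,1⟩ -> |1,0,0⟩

(a) forbidden — Δl = +0 (E1 requires Δl = ±1); Δm_l = +2 (E1 requires Δm_l = 0, ±1)
(b) forbidden — Δm_l = -7 (E1 requires Δm_l = 0, ±1)
(c) forbidden — Δl = +0 (E1 requires Δl = ±1)
(d) allowed
(e) allowed
Total allowed: 2 of 5.

2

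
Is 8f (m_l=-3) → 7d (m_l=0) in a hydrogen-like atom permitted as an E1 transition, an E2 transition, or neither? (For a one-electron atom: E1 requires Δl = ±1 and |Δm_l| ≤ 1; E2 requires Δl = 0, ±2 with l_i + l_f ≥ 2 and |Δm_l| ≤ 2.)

Δl = 2 − 3 = -1; l_i + l_f = 5.
Δm_l = +3.
E1 (Δl = ±1, |Δm_l| ≤ 1): not satisfied.
E2 (Δl = 0,±2, l_i+l_f ≥ 2, |Δm_l| ≤ 2): not satisfied.

neither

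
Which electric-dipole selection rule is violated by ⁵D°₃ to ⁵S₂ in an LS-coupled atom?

the ΔL = 0, ±1 rule

Parity must change: odd → even — satisfied.
ΔS = 0: S: 2 → 2 — satisfied.
ΔL = 0, ±1 (not L=0↔0): L: 2 → 0, ΔL = -2 — violated.
ΔJ = 0, ±1 (not J=0↔0): J: 3 → 2, ΔJ = -1 — satisfied.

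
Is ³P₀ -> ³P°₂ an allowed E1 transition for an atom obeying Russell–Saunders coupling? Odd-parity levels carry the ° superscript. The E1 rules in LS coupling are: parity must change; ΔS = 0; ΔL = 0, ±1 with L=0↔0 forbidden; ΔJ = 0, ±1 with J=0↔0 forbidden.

forbidden

Reading off the term symbols: S 1→1, L 1→1, J 0→2, parity even→odd.
Parity must change: even → odd — ✓.
ΔS = 0: S: 1 → 1 — ✓.
ΔL = 0, ±1 (not L=0↔0): L: 1 → 1, ΔL = +0 — ✓.
ΔJ = 0, ±1 (not J=0↔0): J: 0 → 2, ΔJ = +2 — ✗.
Rule(s) violated: ΔJ.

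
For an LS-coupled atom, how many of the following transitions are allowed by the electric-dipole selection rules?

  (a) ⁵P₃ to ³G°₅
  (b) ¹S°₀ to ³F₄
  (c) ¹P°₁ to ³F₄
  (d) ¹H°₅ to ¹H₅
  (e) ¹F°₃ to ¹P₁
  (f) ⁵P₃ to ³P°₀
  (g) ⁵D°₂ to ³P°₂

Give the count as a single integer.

(a) forbidden (ΔS, ΔL, ΔJ fail)
(b) forbidden (ΔS, ΔL, ΔJ fail)
(c) forbidden (ΔS, ΔL, ΔJ fail)
(d) allowed
(e) forbidden (ΔL, ΔJ fail)
(f) forbidden (ΔS, ΔJ fail)
(g) forbidden (parity, ΔS fail)
Total allowed: 1 of 7.

1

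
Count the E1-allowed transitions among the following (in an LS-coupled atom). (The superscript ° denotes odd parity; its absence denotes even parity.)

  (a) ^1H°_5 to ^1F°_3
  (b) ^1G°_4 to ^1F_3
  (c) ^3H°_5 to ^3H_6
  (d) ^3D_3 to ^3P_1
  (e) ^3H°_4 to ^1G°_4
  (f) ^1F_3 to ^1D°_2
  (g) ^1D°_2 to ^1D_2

(a) forbidden (parity, ΔL, ΔJ fail)
(b) allowed
(c) allowed
(d) forbidden (parity, ΔJ fail)
(e) forbidden (parity, ΔS fail)
(f) allowed
(g) allowed
Total allowed: 4 of 7.

4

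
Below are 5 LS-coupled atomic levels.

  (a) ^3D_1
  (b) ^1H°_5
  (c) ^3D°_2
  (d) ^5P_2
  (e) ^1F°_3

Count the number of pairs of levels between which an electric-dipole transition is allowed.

1

(a)–(b): forbidden (ΔS, ΔL, ΔJ).
(a)–(c): allowed.
(a)–(d): forbidden (parity, ΔS).
(a)–(e): forbidden (ΔS, ΔJ).
(b)–(c): forbidden (parity, ΔS, ΔL, ΔJ).
(b)–(d): forbidden (ΔS, ΔL, ΔJ).
(b)–(e): forbidden (parity, ΔL, ΔJ).
(c)–(d): forbidden (ΔS).
(c)–(e): forbidden (parity, ΔS).
(d)–(e): forbidden (ΔS, ΔL).
Allowed pairs: 1 of 10.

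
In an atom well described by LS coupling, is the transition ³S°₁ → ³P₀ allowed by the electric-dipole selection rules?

ΔJ = 0, ±1 (not J=0↔0): J: 1 → 0, ΔJ = -1 — passes.
ΔL = 0, ±1 (not L=0↔0): L: 0 → 1, ΔL = +1 — passes.
ΔS = 0: S: 1 → 1 — passes.
Parity must change: odd → even — passes.
All four E1 rules are satisfied.

allowed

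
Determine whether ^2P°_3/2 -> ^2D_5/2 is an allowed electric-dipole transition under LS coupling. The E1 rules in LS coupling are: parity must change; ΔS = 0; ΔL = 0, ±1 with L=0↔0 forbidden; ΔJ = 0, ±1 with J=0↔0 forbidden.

ΔJ = 0, ±1 (not J=0↔0): J: 3/2 → 5/2, ΔJ = +1 — passes.
ΔS = 0: S: 1/2 → 1/2 — passes.
Parity must change: odd → even — passes.
ΔL = 0, ±1 (not L=0↔0): L: 1 → 2, ΔL = +1 — passes.
All four E1 rules are satisfied.

allowed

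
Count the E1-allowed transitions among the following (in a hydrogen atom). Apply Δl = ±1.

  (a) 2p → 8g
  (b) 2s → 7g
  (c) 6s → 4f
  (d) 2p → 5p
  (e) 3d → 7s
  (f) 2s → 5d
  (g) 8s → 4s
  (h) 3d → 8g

0

(a) forbidden — Δl = +3 (E1 requires Δl = ±1)
(b) forbidden — Δl = +4 (E1 requires Δl = ±1)
(c) forbidden — Δl = +3 (E1 requires Δl = ±1)
(d) forbidden — Δl = +0 (E1 requires Δl = ±1)
(e) forbidden — Δl = -2 (E1 requires Δl = ±1)
(f) forbidden — Δl = +2 (E1 requires Δl = ±1)
(g) forbidden — Δl = +0 (E1 requires Δl = ±1)
(h) forbidden — Δl = +2 (E1 requires Δl = ±1)
Total allowed: 0 of 8.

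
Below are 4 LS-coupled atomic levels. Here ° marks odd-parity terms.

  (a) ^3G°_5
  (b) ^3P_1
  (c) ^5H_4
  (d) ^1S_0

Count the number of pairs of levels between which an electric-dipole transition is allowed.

(a)–(b): forbidden (ΔL, ΔJ).
(a)–(c): forbidden (ΔS).
(a)–(d): forbidden (ΔS, ΔL, ΔJ).
(b)–(c): forbidden (parity, ΔS, ΔL, ΔJ).
(b)–(d): forbidden (parity, ΔS).
(c)–(d): forbidden (parity, ΔS, ΔL, ΔJ).
Allowed pairs: 0 of 6.

0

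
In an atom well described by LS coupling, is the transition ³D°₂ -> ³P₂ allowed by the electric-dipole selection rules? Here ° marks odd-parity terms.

Reading off the term symbols: S 1→1, L 2→1, J 2→2, parity odd→even.
ΔS = 0: S: 1 → 1 — satisfied.
ΔJ = 0, ±1 (not J=0↔0): J: 2 → 2, ΔJ = +0 — satisfied.
Parity must change: odd → even — satisfied.
ΔL = 0, ±1 (not L=0↔0): L: 2 → 1, ΔL = -1 — satisfied.
All four E1 rules are satisfied.

allowed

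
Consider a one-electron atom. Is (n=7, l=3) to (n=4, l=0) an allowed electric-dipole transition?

Initial l = 3, final l = 0, so Δl = -3. E1 requires Δl = ±1: fails.
The transition is electric-dipole forbidden.

forbidden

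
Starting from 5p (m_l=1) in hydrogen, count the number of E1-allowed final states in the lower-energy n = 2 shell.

1

E1 requires Δl = ±1, so l_f ∈ {0, 2}; with 0 ≤ l_f ≤ n_f−1 = 1, the allowed l_f values are {0}.
For l_f = 0: m_f ∈ {m_i−1, m_i, m_i+1} ∩ [−0, 0] = {0} → 1 state.
Total: 1.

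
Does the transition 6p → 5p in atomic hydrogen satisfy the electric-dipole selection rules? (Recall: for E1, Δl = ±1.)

forbidden

Δl = 1 − 1 = +0; the E1 rule Δl = ±1 is violated.
The transition is electric-dipole forbidden.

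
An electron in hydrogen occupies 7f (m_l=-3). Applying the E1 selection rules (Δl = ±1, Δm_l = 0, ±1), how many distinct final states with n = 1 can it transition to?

0

E1 requires l_f ∈ {2, 4}, but neither lies in [0, 0], so no final state is reachable.
Total: 0.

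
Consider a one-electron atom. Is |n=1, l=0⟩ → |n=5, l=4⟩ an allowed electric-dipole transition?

forbidden

l: 0 → 4 (Δl = +4). Δl = ±1 fails.
The transition is electric-dipole forbidden.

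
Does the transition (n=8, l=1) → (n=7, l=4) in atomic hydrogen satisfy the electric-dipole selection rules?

forbidden

l: 1 → 4 (Δl = +3). Δl = ±1 violated.
The transition is electric-dipole forbidden.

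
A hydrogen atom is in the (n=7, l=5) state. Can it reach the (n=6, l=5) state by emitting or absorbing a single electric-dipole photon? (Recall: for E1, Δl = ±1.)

forbidden

l: 5 → 5 (Δl = +0). Δl = ±1 fails.
The transition is electric-dipole forbidden.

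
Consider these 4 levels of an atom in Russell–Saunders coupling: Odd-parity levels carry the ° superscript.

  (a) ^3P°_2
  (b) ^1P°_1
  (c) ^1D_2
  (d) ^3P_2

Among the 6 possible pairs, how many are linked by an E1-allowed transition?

2

(a)–(b): forbidden (parity, ΔS).
(a)–(c): forbidden (ΔS).
(a)–(d): allowed.
(b)–(c): allowed.
(b)–(d): forbidden (ΔS).
(c)–(d): forbidden (parity, ΔS).
Allowed pairs: 2 of 6.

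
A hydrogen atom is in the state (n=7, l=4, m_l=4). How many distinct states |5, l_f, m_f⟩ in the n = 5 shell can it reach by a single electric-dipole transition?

1

E1 requires Δl = ±1, so l_f ∈ {3, 5}; with 0 ≤ l_f ≤ n_f−1 = 4, the allowed l_f values are {3}.
For l_f = 3: m_f ∈ {m_i−1, m_i, m_i+1} ∩ [−3, 3] = {3} → 1 state.
Total: 1.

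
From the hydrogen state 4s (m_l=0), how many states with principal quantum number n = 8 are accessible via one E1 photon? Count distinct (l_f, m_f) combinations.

3

E1 requires Δl = ±1, so l_f ∈ {-1, 1}; with 0 ≤ l_f ≤ n_f−1 = 7, the allowed l_f values are {1}.
For l_f = 1: m_f ∈ {m_i−1, m_i, m_i+1} ∩ [−1, 1] = {-1, 0, 1} → 3 states.
Total: 3.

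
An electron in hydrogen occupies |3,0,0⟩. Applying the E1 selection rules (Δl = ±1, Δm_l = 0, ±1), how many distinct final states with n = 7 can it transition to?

3

E1 requires Δl = ±1, so l_f ∈ {-1, 1}; with 0 ≤ l_f ≤ n_f−1 = 6, the allowed l_f values are {1}.
For l_f = 1: m_f ∈ {m_i−1, m_i, m_i+1} ∩ [−1, 1] = {-1, 0, 1} → 3 states.
Total: 3.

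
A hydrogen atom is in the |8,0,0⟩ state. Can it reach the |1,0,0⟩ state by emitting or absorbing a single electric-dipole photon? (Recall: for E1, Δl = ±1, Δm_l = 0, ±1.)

Initial l = 0, final l = 0, so Δl = +0. E1 requires Δl = ±1: fails.
m_l: 0 → 0 (Δm_l = +0). |Δm_l| ≤ 1 passes.
The transition is electric-dipole forbidden.

forbidden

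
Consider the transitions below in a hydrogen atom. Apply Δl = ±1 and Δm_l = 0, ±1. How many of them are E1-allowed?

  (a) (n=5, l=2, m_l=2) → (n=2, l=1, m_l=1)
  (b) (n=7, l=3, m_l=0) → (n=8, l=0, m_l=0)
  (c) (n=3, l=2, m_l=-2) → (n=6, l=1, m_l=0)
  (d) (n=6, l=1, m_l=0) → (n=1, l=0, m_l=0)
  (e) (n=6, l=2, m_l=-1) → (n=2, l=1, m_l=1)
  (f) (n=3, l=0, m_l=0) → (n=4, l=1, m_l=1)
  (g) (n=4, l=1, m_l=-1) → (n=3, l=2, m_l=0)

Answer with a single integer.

4

(a) allowed
(b) forbidden — Δl = -3 (E1 requires Δl = ±1)
(c) forbidden — Δm_l = +2 (E1 requires Δm_l = 0, ±1)
(d) allowed
(e) forbidden — Δm_l = +2 (E1 requires Δm_l = 0, ±1)
(f) allowed
(g) allowed
Total allowed: 4 of 7.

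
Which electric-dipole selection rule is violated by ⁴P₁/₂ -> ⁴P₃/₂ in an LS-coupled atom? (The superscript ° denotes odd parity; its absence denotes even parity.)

Reading off the term symbols: S 3/2→3/2, L 1→1, J 1/2→3/2, parity even→even.
Parity must change: even → even — fails.
ΔS = 0: S: 3/2 → 3/2 — passes.
ΔJ = 0, ±1 (not J=0↔0): J: 1/2 → 3/2, ΔJ = +1 — passes.
ΔL = 0, ±1 (not L=0↔0): L: 1 → 1, ΔL = +0 — passes.

parity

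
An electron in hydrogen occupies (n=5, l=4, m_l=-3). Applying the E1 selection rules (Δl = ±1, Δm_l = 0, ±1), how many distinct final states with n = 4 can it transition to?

E1 requires Δl = ±1, so l_f ∈ {3, 5}; with 0 ≤ l_f ≤ n_f−1 = 3, the allowed l_f values are {3}.
For l_f = 3: m_f ∈ {m_i−1, m_i, m_i+1} ∩ [−3, 3] = {-3, -2} → 2 states.
Total: 2.

2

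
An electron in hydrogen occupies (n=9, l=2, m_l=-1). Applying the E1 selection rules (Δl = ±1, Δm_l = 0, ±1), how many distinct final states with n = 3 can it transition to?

E1 requires Δl = ±1, so l_f ∈ {1, 3}; with 0 ≤ l_f ≤ n_f−1 = 2, the allowed l_f values are {1}.
For l_f = 1: m_f ∈ {m_i−1, m_i, m_i+1} ∩ [−1, 1] = {-1, 0} → 2 states.
Total: 2.

2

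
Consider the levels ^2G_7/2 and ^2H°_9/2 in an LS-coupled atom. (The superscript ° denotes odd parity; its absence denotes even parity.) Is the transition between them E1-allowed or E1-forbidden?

allowed

Parity must change: even → odd — satisfied.
ΔS = 0: S: 1/2 → 1/2 — satisfied.
ΔL = 0, ±1 (not L=0↔0): L: 4 → 5, ΔL = +1 — satisfied.
ΔJ = 0, ±1 (not J=0↔0): J: 7/2 → 9/2, ΔJ = +1 — satisfied.
All four E1 rules are satisfied.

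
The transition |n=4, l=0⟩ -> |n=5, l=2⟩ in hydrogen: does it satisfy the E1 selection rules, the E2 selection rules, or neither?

Δl = 2 − 0 = +2; l_i + l_f = 2.
E1 (Δl = ±1): not satisfied.
E2 (Δl = 0,±2, l_i+l_f ≥ 2): satisfied.

E2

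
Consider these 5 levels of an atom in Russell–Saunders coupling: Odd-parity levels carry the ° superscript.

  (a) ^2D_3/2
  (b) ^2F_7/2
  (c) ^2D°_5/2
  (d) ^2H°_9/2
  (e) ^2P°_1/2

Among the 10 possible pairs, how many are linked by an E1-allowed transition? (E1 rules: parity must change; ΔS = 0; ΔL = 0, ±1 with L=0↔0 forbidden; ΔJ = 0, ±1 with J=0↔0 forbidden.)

3

(a)–(b): forbidden (parity, ΔJ).
(a)–(c): allowed.
(a)–(d): forbidden (ΔL, ΔJ).
(a)–(e): allowed.
(b)–(c): allowed.
(b)–(d): forbidden (ΔL).
(b)–(e): forbidden (ΔL, ΔJ).
(c)–(d): forbidden (parity, ΔL, ΔJ).
(c)–(e): forbidden (parity, ΔJ).
(d)–(e): forbidden (parity, ΔL, ΔJ).
Allowed pairs: 3 of 10.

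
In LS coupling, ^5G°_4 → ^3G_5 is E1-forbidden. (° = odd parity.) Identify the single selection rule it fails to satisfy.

the ΔS = 0 rule

Reading off the term symbols: S 2→1, L 4→4, J 4→5, parity odd→even.
Parity must change: odd → even — satisfied.
ΔJ = 0, ±1 (not J=0↔0): J: 4 → 5, ΔJ = +1 — satisfied.
ΔS = 0: S: 2 → 1 — violated.
ΔL = 0, ±1 (not L=0↔0): L: 4 → 4, ΔL = +0 — satisfied.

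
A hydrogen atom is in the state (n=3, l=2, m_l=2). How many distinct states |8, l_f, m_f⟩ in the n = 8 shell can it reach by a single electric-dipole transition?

4

E1 requires Δl = ±1, so l_f ∈ {1, 3}; with 0 ≤ l_f ≤ n_f−1 = 7, the allowed l_f values are {1, 3}.
For l_f = 1: m_f ∈ {m_i−1, m_i, m_i+1} ∩ [−1, 1] = {1} → 1 state.
For l_f = 3: m_f ∈ {m_i−1, m_i, m_i+1} ∩ [−3, 3] = {1, 2, 3} → 3 states.
Total: 4.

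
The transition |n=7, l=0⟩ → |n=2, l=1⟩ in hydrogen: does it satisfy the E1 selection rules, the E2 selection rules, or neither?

E1

Δl = 1 − 0 = +1; l_i + l_f = 1.
E1 (Δl = ±1): satisfied.
E2 (Δl = 0,±2, l_i+l_f ≥ 2): not satisfied.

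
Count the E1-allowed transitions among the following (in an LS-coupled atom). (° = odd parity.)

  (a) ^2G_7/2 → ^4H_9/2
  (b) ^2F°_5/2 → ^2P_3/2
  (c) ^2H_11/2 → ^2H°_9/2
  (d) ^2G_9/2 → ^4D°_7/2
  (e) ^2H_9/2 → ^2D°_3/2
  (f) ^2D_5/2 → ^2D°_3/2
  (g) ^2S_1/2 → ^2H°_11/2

(a) forbidden (parity, ΔS fail)
(b) forbidden (ΔL fails)
(c) allowed
(d) forbidden (ΔS, ΔL fail)
(e) forbidden (ΔL, ΔJ fail)
(f) allowed
(g) forbidden (ΔL, ΔJ fail)
Total allowed: 2 of 7.

2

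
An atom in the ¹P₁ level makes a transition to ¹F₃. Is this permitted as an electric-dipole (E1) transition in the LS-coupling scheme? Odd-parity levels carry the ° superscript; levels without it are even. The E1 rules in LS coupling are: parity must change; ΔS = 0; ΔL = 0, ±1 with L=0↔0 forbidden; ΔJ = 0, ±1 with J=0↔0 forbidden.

forbidden

Reading off the term symbols: S 0→0, L 1→3, J 1→3, parity even→even.
Parity must change: even → even — ✗.
ΔS = 0: S: 0 → 0 — ✓.
ΔL = 0, ±1 (not L=0↔0): L: 1 → 3, ΔL = +2 — ✗.
ΔJ = 0, ±1 (not J=0↔0): J: 1 → 3, ΔJ = +2 — ✗.
Rule(s) violated: parity, ΔL, ΔJ.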